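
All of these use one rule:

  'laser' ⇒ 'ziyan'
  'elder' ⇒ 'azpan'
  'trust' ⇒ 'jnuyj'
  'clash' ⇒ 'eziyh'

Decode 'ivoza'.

ankle

l(11)→z(25) and a(0)→i(8) fit y≡11x+8 (mod 26); the inverse of 11 mod 26 is 19. Each letter's alphabet position (a=0..z=25) is mapped through 11·x+8 mod 26 — an affine cipher.
Undoing it on ivoza: i(8)→19·(8−8)≡0=a; v(21)→19·(21−8)≡13=n; o(14)→19·(14−8)≡10=k; z(25)→19·(25−8)≡11=l; a(0)→19·(0−8)≡4=e (all mod 26).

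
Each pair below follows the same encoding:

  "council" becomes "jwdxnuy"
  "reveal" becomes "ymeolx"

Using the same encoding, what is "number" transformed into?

In council: c→j is +7, o→w is +8, u→d is +9, n→x is +10 — the shift increases by 1 each position. The shift increases by 1 at each position, starting from +7: 7, 8, 9, ….
For number: n+7=u, u+8=c, m+9=v, b+10=l, e+11=p, r+12=d.

ucvlpd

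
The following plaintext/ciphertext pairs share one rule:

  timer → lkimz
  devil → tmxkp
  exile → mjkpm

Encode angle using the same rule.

t(19)→l(11) and i(8)→k(10) fit y≡19x+14 (mod 26); the inverse of 19 mod 26 is 11. Each letter's alphabet position (a=0..z=25) is mapped through 19·x+14 mod 26 — an affine cipher.
Applying it to angle: a(0)→19·0+14≡14=o; n(13)→19·13+14≡1=b; g(6)→19·6+14≡24=y; l(11)→19·11+14≡15=p; e(4)→19·4+14≡12=m (all mod 26).

obypm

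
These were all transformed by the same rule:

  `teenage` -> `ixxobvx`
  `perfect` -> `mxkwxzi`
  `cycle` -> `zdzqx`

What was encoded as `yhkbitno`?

Treating letters as 0–25, the rule is x ↦ 25x + 1 (mod 26).
Undoing it on yhkbitno: y(24)→25·(24−1)≡3=d; h(7)→25·(7−1)≡20=u; k(10)→25·(10−1)≡17=r; b(1)→25·(1−1)≡0=a; i(8)→25·(8−1)≡19=t; t(19)→25·(19−1)≡8=i; n(13)→25·(13−1)≡14=o; o(14)→25·(14−1)≡13=n (all mod 26).

duration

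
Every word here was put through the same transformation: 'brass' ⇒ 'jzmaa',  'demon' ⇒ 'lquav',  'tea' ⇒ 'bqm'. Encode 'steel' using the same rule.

abqqt

The shift depends on letter class: consonant b→j is +8, but vowel a→m is +12. Vowels shift forward by 12 and consonants shift forward by 8.
For steel: s(cons)+8=a, t(cons)+8=b, e(vowel)+12=q, e(vowel)+12=q, l(cons)+8=t.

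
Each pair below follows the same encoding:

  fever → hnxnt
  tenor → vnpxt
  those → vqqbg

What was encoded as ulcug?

Shifts by position in fever: pos 0: f→h (+2), pos 1: e→n (+9), pos 2: v→x (+2), pos 3: e→n (+9) — repeating every 2. A repeating key of period 2 is used — shifts +2, +9 over and over.
Undoing it on ulcug: u−2=s, l−9=c, c−2=a, u−9=l, g−2=e.

scale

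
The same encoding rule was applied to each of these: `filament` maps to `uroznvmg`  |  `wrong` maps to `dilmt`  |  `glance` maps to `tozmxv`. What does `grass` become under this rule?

tizhh

Each pair mirrors across the alphabet (f↔u, i↔r, l↔o): positions sum to 25. Letters are reflected about the middle of the alphabet (position → 25−position): Atbash.
Applying it to grass: g↔t, r↔i, a↔z, s↔h, s↔h.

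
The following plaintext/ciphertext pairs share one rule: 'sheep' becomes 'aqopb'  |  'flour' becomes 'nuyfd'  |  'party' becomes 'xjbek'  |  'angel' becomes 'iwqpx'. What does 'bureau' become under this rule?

The shift increases by 1 at each position, starting from +8: 8, 9, 10, ….
For bureau: b+8=j, u+9=d, r+10=b, e+11=p, a+12=m, u+13=h.

jdbpmh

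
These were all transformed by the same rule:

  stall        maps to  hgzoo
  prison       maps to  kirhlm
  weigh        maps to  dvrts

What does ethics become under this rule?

Letters are reflected about the middle of the alphabet (position → 25−position): Atbash.
For ethics: e↔v, t↔g, h↔s, i↔r, c↔x, s↔h.

vgsrxh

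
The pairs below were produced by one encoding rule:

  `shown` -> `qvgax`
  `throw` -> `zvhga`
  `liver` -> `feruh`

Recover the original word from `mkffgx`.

gallon

s(18)→q(16) and h(7)→v(21) fit y≡9x+10 (mod 26); the inverse of 9 mod 26 is 3. Treating letters as 0–25, the rule is x ↦ 9x + 10 (mod 26).
Decoding mkffgx: m(12)→3·(12−10)≡6=g; k(10)→3·(10−10)≡0=a; f(5)→3·(5−10)≡11=l; f(5)→3·(5−10)≡11=l; g(6)→3·(6−10)≡14=o; x(23)→3·(23−10)≡13=n (all mod 26).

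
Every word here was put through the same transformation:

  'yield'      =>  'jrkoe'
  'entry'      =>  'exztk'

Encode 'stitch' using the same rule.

The output letters match the input read backwards, each shifted +6: yield reversed is dleiy. Read the word backwards and shift each letter +6.
On stitch: reverse → hctits; then shift: h+6=n, c+6=i, t+6=z, i+6=o, t+6=z, s+6=y.

nizozy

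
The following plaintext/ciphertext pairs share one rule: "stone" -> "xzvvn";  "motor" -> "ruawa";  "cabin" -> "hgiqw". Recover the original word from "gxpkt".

In stone: s→x is +5, t→z is +6, o→v is +7, n→v is +8 — the shift increases by 1 each position. Letter i (0-indexed) is shifted by i+5, so successive shifts are 5, 6, 7, ….
Decoding gxpkt: g−5=b, x−6=r, p−7=i, k−8=c, t−9=k.

brick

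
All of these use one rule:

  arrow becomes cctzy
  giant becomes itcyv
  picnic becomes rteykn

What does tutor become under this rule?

vfvzt

Shifts by position in arrow: pos 0: a→c (+2), pos 1: r→c (+11), pos 2: r→t (+2), pos 3: o→z (+11) — repeating every 2. The shifts repeat in a cycle of length 2: positions 0,1,… shift by +2, +11, then the pattern repeats.
For tutor: t+2=v, u+11=f, t+2=v, o+11=z, r+2=t.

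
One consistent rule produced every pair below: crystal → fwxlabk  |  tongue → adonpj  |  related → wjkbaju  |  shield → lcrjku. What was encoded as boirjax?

anxiety

c(2)→f(5) and r(17)→w(22) fit y≡15x+1 (mod 26); the inverse of 15 mod 26 is 7. Each letter's alphabet position (a=0..z=25) is mapped through 15·x+1 mod 26 — an affine cipher.
Reversing it on boirjax: b(1)→7·(1−1)≡0=a; o(14)→7·(14−1)≡13=n; i(8)→7·(8−1)≡23=x; r(17)→7·(17−1)≡8=i; j(9)→7·(9−1)≡4=e; a(0)→7·(0−1)≡19=t; x(23)→7·(23−1)≡24=y (all mod 26).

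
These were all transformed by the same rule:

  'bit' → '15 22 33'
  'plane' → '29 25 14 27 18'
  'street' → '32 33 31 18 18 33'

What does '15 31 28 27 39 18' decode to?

bronze

Each letter is replaced by its alphabet position (a=1..z=26) + 13.
Undoing it on 15 31 28 27 39 18: 15→(15−13)÷1=2=b, 31→(31−13)÷1=18=r, 28→(28−13)÷1=15=o, 27→(27−13)÷1=14=n, 39→(39−13)÷1=26=z, 18→(18−13)÷1=5=e.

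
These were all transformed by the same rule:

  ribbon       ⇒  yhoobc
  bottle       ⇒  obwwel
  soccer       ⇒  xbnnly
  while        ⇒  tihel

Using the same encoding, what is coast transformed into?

nbpxw

r(17)→y(24) and i(8)→h(7) fit y≡25x+15 (mod 26); the inverse of 25 mod 26 is 25. This is an affine cipher: with a=0,…,z=25, each position x becomes (25x+15) mod 26.
On coast: c(2)→25·2+15≡13=n; o(14)→25·14+15≡1=b; a(0)→25·0+15≡15=p; s(18)→25·18+15≡23=x; t(19)→25·19+15≡22=w (all mod 26).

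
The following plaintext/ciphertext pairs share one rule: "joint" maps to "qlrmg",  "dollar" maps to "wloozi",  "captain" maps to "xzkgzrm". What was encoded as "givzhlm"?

treason

Each pair mirrors across the alphabet (j↔q, o↔l, i↔r): positions sum to 25. Letters are reflected about the middle of the alphabet (position → 25−position): Atbash.
Undoing it on givzhlm: g↔t, i↔r, v↔e, z↔a, h↔s, l↔o, m↔n.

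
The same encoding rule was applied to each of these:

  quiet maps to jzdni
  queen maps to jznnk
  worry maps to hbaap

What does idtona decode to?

q(16)→j(9) and u(20)→z(25) fit y≡17x+23 (mod 26); the inverse of 17 mod 26 is 23. This is an affine cipher: with a=0,…,z=25, each position x becomes (17x+23) mod 26.
Undoing it on idtona: i(8)→23·(8−23)≡19=t; d(3)→23·(3−23)≡8=i; t(19)→23·(19−23)≡12=m; o(14)→23·(14−23)≡1=b; n(13)→23·(13−23)≡4=e; a(0)→23·(0−23)≡17=r (all mod 26).

timber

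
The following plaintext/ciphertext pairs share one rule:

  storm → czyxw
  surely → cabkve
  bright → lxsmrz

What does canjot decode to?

Shifts by position in storm: pos 0: s→c (+10), pos 1: t→z (+6), pos 2: o→y (+10), pos 3: r→x (+6) — repeating every 2. It's a Vigenère-style cipher with numeric key [10,6]: position i shifts by key[i mod 2].
Reversing it on canjot: c−10=s, a−6=u, n−10=d, j−6=d, o−10=e, t−6=n.

sudden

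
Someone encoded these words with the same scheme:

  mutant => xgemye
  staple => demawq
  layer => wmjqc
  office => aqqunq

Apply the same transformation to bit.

The shift depends on letter class: consonant m→x is +11, but vowel u→g is +12. The rule splits by letter class: vowels +12, consonants +11.
Applying it to bit: b(cons)+11=m, i(vowel)+12=u, t(cons)+11=e.

mue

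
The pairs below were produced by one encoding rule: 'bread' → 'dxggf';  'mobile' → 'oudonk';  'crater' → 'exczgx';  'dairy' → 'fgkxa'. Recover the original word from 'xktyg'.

Shifts by position in bread: pos 0: b→d (+2), pos 1: r→x (+6), pos 2: e→g (+2), pos 3: a→g (+6) — repeating every 2. It's a Vigenère-style cipher with numeric key [2,6]: position i shifts by key[i mod 2].
Decoding xktyg: x−2=v, k−6=e, t−2=r, y−6=s, g−2=e.

verse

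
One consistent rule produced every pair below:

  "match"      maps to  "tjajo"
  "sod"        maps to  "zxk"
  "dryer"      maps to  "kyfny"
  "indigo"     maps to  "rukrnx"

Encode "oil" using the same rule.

xrs

The shift depends on letter class: consonant m→t is +7, but vowel a→j is +9. Vowels shift forward by 9 and consonants shift forward by 7.
On oil: o(vowel)+9=x, i(vowel)+9=r, l(cons)+7=s.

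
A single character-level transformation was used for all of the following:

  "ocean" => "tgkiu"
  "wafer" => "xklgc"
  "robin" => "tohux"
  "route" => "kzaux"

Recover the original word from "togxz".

The word is reversed, then every letter is shifted forward by 6.
Undoing it on togxz: shift back: t−6=n, o−6=i, g−6=a, x−6=r, z−6=t → niart; then reverse → train.

train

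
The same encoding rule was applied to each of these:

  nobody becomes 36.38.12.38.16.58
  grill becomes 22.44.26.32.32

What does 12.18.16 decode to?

bed

n(#14)→36 and o(#15)→38: differences scale by 2, so n = 2·pos + 8. With a=1..z=26, the number is 2·pos + 8.
Decoding 12.18.16: 12→(12−8)÷2=2=b, 18→(18−8)÷2=5=e, 16→(16−8)÷2=4=d.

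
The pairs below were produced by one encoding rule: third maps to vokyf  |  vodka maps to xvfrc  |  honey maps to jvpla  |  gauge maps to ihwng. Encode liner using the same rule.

npplt

It's a Vigenère-style cipher with numeric key [2,7]: position i shifts by key[i mod 2].
Applying it to liner: l+2=n, i+7=p, n+2=p, e+7=l, r+2=t.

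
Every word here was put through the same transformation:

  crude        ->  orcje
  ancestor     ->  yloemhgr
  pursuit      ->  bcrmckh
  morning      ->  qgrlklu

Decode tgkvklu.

c(2)→o(14) and r(17)→r(17) fit y≡21x+24 (mod 26); the inverse of 21 mod 26 is 5. This is an affine cipher: with a=0,…,z=25, each position x becomes (21x+24) mod 26.
Undoing it on tgkvklu: t(19)→5·(19−24)≡1=b; g(6)→5·(6−24)≡14=o; k(10)→5·(10−24)≡8=i; v(21)→5·(21−24)≡11=l; k(10)→5·(10−24)≡8=i; l(11)→5·(11−24)≡13=n; u(20)→5·(20−24)≡6=g (all mod 26).

boiling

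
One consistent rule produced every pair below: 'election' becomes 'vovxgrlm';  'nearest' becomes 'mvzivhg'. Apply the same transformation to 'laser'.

Each letter is replaced by its mirror in the alphabet: a↔z, b↔y, c↔x, and so on (the Atbash cipher).
For laser: l↔o, a↔z, s↔h, e↔v, r↔i.

ozhvi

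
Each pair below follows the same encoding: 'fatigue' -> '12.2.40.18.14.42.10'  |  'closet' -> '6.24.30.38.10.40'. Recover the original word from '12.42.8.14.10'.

fudge

f(#6)→12 and a(#1)→2: differences scale by 2, so n = 2·pos + 0. The formula is n = 2×(alphabet index, a=1).
Undoing it on 12.42.8.14.10: 12→(12−0)÷2=6=f, 42→(42−0)÷2=21=u, 8→(8−0)÷2=4=d, 14→(14−0)÷2=7=g, 10→(10−0)÷2=5=e.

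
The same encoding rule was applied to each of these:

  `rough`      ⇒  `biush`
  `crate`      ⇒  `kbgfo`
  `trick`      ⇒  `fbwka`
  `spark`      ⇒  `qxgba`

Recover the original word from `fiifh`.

tooth

r(17)→b(1) and o(14)→i(8) fit y≡15x+6 (mod 26); the inverse of 15 mod 26 is 7. Each letter's alphabet position (a=0..z=25) is mapped through 15·x+6 mod 26 — an affine cipher.
Decoding fiifh: f(5)→7·(5−6)≡19=t; i(8)→7·(8−6)≡14=o; i(8)→7·(8−6)≡14=o; f(5)→7·(5−6)≡19=t; h(7)→7·(7−6)≡7=h (all mod 26).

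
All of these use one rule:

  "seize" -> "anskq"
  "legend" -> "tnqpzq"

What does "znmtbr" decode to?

In seize: s→a is +8, e→n is +9, i→s is +10, z→k is +11 — the shift increases by 1 each position. Letter i (0-indexed) is shifted by i+8, so successive shifts are 8, 9, 10, ….
Undoing it on znmtbr: z−8=r, n−9=e, m−10=c, t−11=i, b−12=p, r−13=e.

recipe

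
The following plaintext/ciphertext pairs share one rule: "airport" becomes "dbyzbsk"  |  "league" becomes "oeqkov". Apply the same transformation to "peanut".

dexkoz

Read the word backwards and shift each letter +10.
On peanut: reverse → tunaep; then shift: t+10=d, u+10=e, n+10=x, a+10=k, e+10=o, p+10=z.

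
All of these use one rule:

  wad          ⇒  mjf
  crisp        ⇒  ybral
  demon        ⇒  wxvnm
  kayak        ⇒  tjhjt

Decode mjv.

mad

The output letters match the input read backwards, each shifted +9: wad reversed is daw. The word is reversed, then every letter is shifted forward by 9.
Decoding mjv: shift back: m−9=d, j−9=a, v−9=m → dam; then reverse → mad.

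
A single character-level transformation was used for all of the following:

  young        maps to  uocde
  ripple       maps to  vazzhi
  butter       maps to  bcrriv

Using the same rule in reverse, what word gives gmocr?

scout

y(24)→u(20) and o(14)→o(14) fit y≡11x+16 (mod 26); the inverse of 11 mod 26 is 19. Each letter's alphabet position (a=0..z=25) is mapped through 11·x+16 mod 26 — an affine cipher.
Reversing it on gmocr: g(6)→19·(6−16)≡18=s; m(12)→19·(12−16)≡2=c; o(14)→19·(14−16)≡14=o; c(2)→19·(2−16)≡20=u; r(17)→19·(17−16)≡19=t (all mod 26).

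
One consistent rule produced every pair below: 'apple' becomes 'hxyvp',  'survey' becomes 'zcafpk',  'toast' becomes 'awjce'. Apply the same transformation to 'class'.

In apple: a→h is +7, p→x is +8, p→y is +9, l→v is +10 — the shift increases by 1 each position. Each letter shifts forward by (position + 7), i.e. 7, 8, 9, … — the shift grows by one for each successive letter.
Applying it to class: c+7=j, l+8=t, a+9=j, s+10=c, s+11=d.

jtjcd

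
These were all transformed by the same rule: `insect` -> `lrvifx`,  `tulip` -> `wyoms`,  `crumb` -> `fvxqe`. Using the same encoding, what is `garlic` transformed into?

jeuplg

Shifts by position in insect: pos 0: i→l (+3), pos 1: n→r (+4), pos 2: s→v (+3), pos 3: e→i (+4) — repeating every 2. It's a Vigenère-style cipher with numeric key [3,4]: position i shifts by key[i mod 2].
For garlic: g+3=j, a+4=e, r+3=u, l+4=p, i+3=l, c+4=g.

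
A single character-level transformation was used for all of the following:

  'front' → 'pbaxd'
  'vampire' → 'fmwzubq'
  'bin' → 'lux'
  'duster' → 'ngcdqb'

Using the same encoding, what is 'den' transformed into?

nqx

The shift depends on letter class: consonant f→p is +10, but vowel o→a is +12. The rule splits by letter class: vowels +12, consonants +10.
On den: d(cons)+10=n, e(vowel)+12=q, n(cons)+10=x.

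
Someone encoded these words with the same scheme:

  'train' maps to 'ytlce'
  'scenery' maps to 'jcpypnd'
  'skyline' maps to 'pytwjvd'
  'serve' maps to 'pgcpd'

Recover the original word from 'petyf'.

unite

The output letters match the input read backwards, each shifted +11: train reversed is niart. Two steps: reverse the string, then apply a Caesar shift of +11.
Undoing it on petyf: shift back: p−11=e, e−11=t, t−11=i, y−11=n, f−11=u → etinu; then reverse → unite.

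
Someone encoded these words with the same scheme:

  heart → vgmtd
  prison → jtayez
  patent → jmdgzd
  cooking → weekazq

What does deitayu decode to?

tourism

h(7)→v(21) and e(4)→g(6) fit y≡5x+12 (mod 26); the inverse of 5 mod 26 is 21. This is an affine cipher: with a=0,…,z=25, each position x becomes (5x+12) mod 26.
Undoing it on deitayu: d(3)→21·(3−12)≡19=t; e(4)→21·(4−12)≡14=o; i(8)→21·(8−12)≡20=u; t(19)→21·(19−12)≡17=r; a(0)→21·(0−12)≡8=i; y(24)→21·(24−12)≡18=s; u(20)→21·(20−12)≡12=m (all mod 26).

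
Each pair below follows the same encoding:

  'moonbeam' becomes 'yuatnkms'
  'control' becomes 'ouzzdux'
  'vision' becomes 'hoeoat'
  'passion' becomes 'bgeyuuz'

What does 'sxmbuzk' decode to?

gravity

Shifts by position in moonbeam: pos 0: m→y (+12), pos 1: o→u (+6), pos 2: o→a (+12), pos 3: n→t (+6) — repeating every 2. It's a Vigenère-style cipher with numeric key [12,6]: position i shifts by key[i mod 2].
Reversing it on sxmbuzk: s−12=g, x−6=r, m−12=a, b−6=v, u−12=i, z−6=t, k−12=y.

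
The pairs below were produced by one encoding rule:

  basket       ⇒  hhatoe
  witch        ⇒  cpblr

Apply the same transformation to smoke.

The shift increases by 1 at each position, starting from +6: 6, 7, 8, ….
For smoke: s+6=y, m+7=t, o+8=w, k+9=t, e+10=o.

ytwto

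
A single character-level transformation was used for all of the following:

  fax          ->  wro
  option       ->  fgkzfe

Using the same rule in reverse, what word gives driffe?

Compare letters: f→w is +17, a→r is +17, x→o is +17 — a constant shift. Each letter is shifted forward by 17 in the alphabet (a Caesar shift of +17).
Undoing it on driffe: d−17=m, r−17=a, i−17=r, f−17=o, f−17=o, e−17=n.

maroon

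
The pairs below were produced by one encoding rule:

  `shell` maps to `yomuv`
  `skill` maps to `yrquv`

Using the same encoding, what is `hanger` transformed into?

In shell: s→y is +6, h→o is +7, e→m is +8, l→u is +9 — the shift increases by 1 each position. The shift increases by 1 at each position, starting from +6: 6, 7, 8, ….
On hanger: h+6=n, a+7=h, n+8=v, g+9=p, e+10=o, r+11=c.

nhvpoc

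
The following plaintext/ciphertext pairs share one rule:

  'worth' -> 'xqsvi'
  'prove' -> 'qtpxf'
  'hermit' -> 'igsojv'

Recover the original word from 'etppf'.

Shifts by position in worth: pos 0: w→x (+1), pos 1: o→q (+2), pos 2: r→s (+1), pos 3: t→v (+2) — repeating every 2. The shifts repeat in a cycle of length 2: positions 0,1,… shift by +1, +2, then the pattern repeats.
Decoding etppf: e−1=d, t−2=r, p−1=o, p−2=n, f−1=e.

drone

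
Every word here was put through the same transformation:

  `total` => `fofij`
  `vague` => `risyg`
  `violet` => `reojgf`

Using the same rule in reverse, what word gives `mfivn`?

stand

This is an affine cipher: with a=0,…,z=25, each position x becomes (19x+8) mod 26.
Undoing it on mfivn: m(12)→11·(12−8)≡18=s; f(5)→11·(5−8)≡19=t; i(8)→11·(8−8)≡0=a; v(21)→11·(21−8)≡13=n; n(13)→11·(13−8)≡3=d (all mod 26).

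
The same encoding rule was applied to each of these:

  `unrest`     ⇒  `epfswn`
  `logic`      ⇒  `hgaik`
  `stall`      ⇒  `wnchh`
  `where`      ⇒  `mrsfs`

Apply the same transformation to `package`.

xckqcas

Treating letters as 0–25, the rule is x ↦ 17x + 2 (mod 26).
Applying it to package: p(15)→17·15+2≡23=x; a(0)→17·0+2≡2=c; c(2)→17·2+2≡10=k; k(10)→17·10+2≡16=q; a(0)→17·0+2≡2=c; g(6)→17·6+2≡0=a; e(4)→17·4+2≡18=s (all mod 26).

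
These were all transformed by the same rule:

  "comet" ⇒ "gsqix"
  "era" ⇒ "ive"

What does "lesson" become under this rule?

piwwsr

This is a Caesar cipher with shift 4.
Applying it to lesson: l+4=p, e+4=i, s+4=w, s+4=w, o+4=s, n+4=r.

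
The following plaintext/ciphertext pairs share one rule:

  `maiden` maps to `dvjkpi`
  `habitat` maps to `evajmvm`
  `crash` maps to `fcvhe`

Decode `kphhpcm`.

dessert

m(12)→d(3) and a(0)→v(21) fit y≡5x+21 (mod 26); the inverse of 5 mod 26 is 21. This is an affine cipher: with a=0,…,z=25, each position x becomes (5x+21) mod 26.
Undoing it on kphhpcm: k(10)→21·(10−21)≡3=d; p(15)→21·(15−21)≡4=e; h(7)→21·(7−21)≡18=s; h(7)→21·(7−21)≡18=s; p(15)→21·(15−21)≡4=e; c(2)→21·(2−21)≡17=r; m(12)→21·(12−21)≡19=t (all mod 26).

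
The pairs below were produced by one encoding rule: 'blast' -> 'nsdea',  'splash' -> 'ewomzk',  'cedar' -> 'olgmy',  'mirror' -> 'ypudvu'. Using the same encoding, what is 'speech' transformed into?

A repeating key of period 3 is used — shifts +12, +7, +3 over and over.
For speech: s+12=e, p+7=w, e+3=h, e+12=q, c+7=j, h+3=k.

ewhqjk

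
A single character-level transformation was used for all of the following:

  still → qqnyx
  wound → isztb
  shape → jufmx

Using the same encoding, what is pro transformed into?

The output letters match the input read backwards, each shifted +5: still reversed is llits. The word is reversed, then every letter is shifted forward by 5.
On pro: reverse → orp; then shift: o+5=t, r+5=w, p+5=u.

twu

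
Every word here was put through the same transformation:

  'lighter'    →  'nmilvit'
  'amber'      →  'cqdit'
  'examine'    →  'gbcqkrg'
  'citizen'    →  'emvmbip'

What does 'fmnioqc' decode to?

dilemma

A repeating key of period 2 is used — shifts +2, +4 over and over.
Reversing it on fmnioqc: f−2=d, m−4=i, n−2=l, i−4=e, o−2=m, q−4=m, c−2=a.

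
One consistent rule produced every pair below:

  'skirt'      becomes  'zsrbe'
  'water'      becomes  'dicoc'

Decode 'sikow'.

label

In skirt: s→z is +7, k→s is +8, i→r is +9, r→b is +10 — the shift increases by 1 each position. Letter i (0-indexed) is shifted by i+7, so successive shifts are 7, 8, 9, ….
Decoding sikow: s−7=l, i−8=a, k−9=b, o−10=e, w−11=l.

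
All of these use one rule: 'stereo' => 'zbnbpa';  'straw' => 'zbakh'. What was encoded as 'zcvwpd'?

Letter i (0-indexed) is shifted by i+7, so successive shifts are 7, 8, 9, ….
Undoing it on zcvwpd: z−7=s, c−8=u, v−9=m, w−10=m, p−11=e, d−12=r.

summer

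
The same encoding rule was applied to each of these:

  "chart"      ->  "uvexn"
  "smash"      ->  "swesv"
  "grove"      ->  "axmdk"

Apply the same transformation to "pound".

c(2)→u(20) and h(7)→v(21) fit y≡21x+4 (mod 26); the inverse of 21 mod 26 is 5. Each letter's alphabet position (a=0..z=25) is mapped through 21·x+4 mod 26 — an affine cipher.
For pound: p(15)→21·15+4≡7=h; o(14)→21·14+4≡12=m; u(20)→21·20+4≡8=i; n(13)→21·13+4≡17=r; d(3)→21·3+4≡15=p (all mod 26).

hmirp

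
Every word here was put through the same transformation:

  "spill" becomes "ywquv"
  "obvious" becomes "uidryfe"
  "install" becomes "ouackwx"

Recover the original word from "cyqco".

write

In spill: s→y is +6, p→w is +7, i→q is +8, l→u is +9 — the shift increases by 1 each position. Each letter shifts forward by (position + 6), i.e. 6, 7, 8, … — the shift grows by one for each successive letter.
Decoding cyqco: c−6=w, y−7=r, q−8=i, c−9=t, o−10=e.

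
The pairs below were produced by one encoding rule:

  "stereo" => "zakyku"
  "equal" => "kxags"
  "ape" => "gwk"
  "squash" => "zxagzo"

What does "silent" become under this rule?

zoskua

The shift depends on letter class: consonant s→z is +7, but vowel e→k is +6. Two shifts are in play — +6 for a/e/i/o/u, +7 for every other letter.
On silent: s(cons)+7=z, i(vowel)+6=o, l(cons)+7=s, e(vowel)+6=k, n(cons)+7=u, t(cons)+7=a.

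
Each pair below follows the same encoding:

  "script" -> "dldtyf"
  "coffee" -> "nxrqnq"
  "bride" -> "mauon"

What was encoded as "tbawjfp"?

isolate

Shifts by position in script: pos 0: s→d (+11), pos 1: c→l (+9), pos 2: r→d (+12), pos 3: i→t (+11), pos 4: p→y (+9), pos 5: t→f (+12) — repeating every 3. It's a Vigenère-style cipher with numeric key [11,9,12]: position i shifts by key[i mod 3].
Undoing it on tbawjfp: t−11=i, b−9=s, a−12=o, w−11=l, j−9=a, f−12=t, p−11=e.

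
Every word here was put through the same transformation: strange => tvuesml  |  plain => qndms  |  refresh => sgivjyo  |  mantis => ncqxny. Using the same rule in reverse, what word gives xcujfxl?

warfare

In strange: s→t is +1, t→v is +2, r→u is +3, a→e is +4 — the shift increases by 1 each position. Letter i (0-indexed) is shifted by i+1, so successive shifts are 1, 2, 3, ….
Decoding xcujfxl: x−1=w, c−2=a, u−3=r, j−4=f, f−5=a, x−6=r, l−7=e.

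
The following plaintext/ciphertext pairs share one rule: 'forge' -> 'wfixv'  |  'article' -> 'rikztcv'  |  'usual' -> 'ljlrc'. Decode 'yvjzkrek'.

hesitant

Compare letters: f→w is +17, o→f is +17, r→i is +17 — a constant shift. It's a constant shift of +17 (ROT17).
Undoing it on yvjzkrek: y−17=h, v−17=e, j−17=s, z−17=i, k−17=t, r−17=a, e−17=n, k−17=t.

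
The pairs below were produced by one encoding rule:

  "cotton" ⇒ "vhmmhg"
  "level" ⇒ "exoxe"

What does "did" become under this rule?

Compare letters: c→v is +19, o→h is +19, t→m is +19 — a constant shift. Every letter moves 19 places later in the alphabet, wrapping around z→a.
Applying it to did: d+19=w, i+19=b, d+19=w.

wbw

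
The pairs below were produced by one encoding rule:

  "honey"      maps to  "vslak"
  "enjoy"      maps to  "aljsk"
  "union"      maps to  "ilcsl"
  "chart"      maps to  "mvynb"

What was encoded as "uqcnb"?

skirt

h(7)→v(21) and o(14)→s(18) fit y≡7x+24 (mod 26); the inverse of 7 mod 26 is 15. Each letter's alphabet position (a=0..z=25) is mapped through 7·x+24 mod 26 — an affine cipher.
Decoding uqcnb: u(20)→15·(20−24)≡18=s; q(16)→15·(16−24)≡10=k; c(2)→15·(2−24)≡8=i; n(13)→15·(13−24)≡17=r; b(1)→15·(1−24)≡19=t (all mod 26).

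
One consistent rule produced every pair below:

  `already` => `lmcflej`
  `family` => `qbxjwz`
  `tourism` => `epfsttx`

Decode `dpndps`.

soccer

Shifts by position in already: pos 0: a→l (+11), pos 1: l→m (+1), pos 2: r→c (+11), pos 3: e→f (+1) — repeating every 2. A repeating key of period 2 is used — shifts +11, +1 over and over.
Undoing it on dpndps: d−11=s, p−1=o, n−11=c, d−1=c, p−11=e, s−1=r.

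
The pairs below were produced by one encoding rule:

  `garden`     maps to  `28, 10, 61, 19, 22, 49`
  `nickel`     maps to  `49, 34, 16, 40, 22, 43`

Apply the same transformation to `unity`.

70, 49, 34, 67, 82

g(#7)→28 and a(#1)→10: differences scale by 3, so n = 3·pos + 7. With a=1..z=26, the number is 3·pos + 7.
On unity: u=21→70, n=14→49, i=9→34, t=20→67, y=25→82.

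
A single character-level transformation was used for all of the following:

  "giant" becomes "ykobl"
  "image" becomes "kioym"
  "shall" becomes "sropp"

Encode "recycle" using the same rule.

zmacapm

g(6)→y(24) and i(8)→k(10) fit y≡19x+14 (mod 26); the inverse of 19 mod 26 is 11. Each letter's alphabet position (a=0..z=25) is mapped through 19·x+14 mod 26 — an affine cipher.
On recycle: r(17)→19·17+14≡25=z; e(4)→19·4+14≡12=m; c(2)→19·2+14≡0=a; y(24)→19·24+14≡2=c; c(2)→19·2+14≡0=a; l(11)→19·11+14≡15=p; e(4)→19·4+14≡12=m (all mod 26).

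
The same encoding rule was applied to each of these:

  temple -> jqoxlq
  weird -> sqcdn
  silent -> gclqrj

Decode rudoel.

t(19)→j(9) and e(4)→q(16) fit y≡3x+4 (mod 26); the inverse of 3 mod 26 is 9. Each letter's alphabet position (a=0..z=25) is mapped through 3·x+4 mod 26 — an affine cipher.
Undoing it on rudoel: r(17)→9·(17−4)≡13=n; u(20)→9·(20−4)≡14=o; d(3)→9·(3−4)≡17=r; o(14)→9·(14−4)≡12=m; e(4)→9·(4−4)≡0=a; l(11)→9·(11−4)≡11=l (all mod 26).

normal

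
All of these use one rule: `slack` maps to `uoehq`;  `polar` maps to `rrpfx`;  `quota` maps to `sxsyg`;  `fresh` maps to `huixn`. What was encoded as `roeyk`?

In slack: s→u is +2, l→o is +3, a→e is +4, c→h is +5 — the shift increases by 1 each position. Each letter shifts forward by (position + 2), i.e. 2, 3, 4, … — the shift grows by one for each successive letter.
Undoing it on roeyk: r−2=p, o−3=l, e−4=a, y−5=t, k−6=e.

plate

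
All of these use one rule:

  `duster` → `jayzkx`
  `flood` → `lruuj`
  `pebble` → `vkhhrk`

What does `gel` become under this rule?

mkr

Compare letters: d→j is +6, u→a is +6, s→y is +6 — a constant shift. Each letter is shifted forward by 6 in the alphabet (a Caesar shift of +6).
On gel: g+6=m, e+6=k, l+6=r.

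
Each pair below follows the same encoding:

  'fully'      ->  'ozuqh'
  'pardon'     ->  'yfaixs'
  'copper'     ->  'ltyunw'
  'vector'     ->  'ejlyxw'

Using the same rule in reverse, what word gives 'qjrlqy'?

Shifts by position in fully: pos 0: f→o (+9), pos 1: u→z (+5), pos 2: l→u (+9), pos 3: l→q (+5) — repeating every 2. The shifts repeat in a cycle of length 2: positions 0,1,… shift by +9, +5, then the pattern repeats.
Reversing it on qjrlqy: q−9=h, j−5=e, r−9=i, l−5=g, q−9=h, y−5=t.

height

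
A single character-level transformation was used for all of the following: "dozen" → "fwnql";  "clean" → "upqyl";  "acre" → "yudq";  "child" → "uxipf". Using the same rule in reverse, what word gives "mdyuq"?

grace

d(3)→f(5) and o(14)→w(22) fit y≡11x+24 (mod 26); the inverse of 11 mod 26 is 19. Treating letters as 0–25, the rule is x ↦ 11x + 24 (mod 26).
Decoding mdyuq: m(12)→19·(12−24)≡6=g; d(3)→19·(3−24)≡17=r; y(24)→19·(24−24)≡0=a; u(20)→19·(20−24)≡2=c; q(16)→19·(16−24)≡4=e (all mod 26).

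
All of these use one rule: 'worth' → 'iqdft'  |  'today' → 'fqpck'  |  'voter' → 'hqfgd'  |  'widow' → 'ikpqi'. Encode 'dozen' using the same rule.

pqlgz

The shift depends on letter class: consonant w→i is +12, but vowel o→q is +2. The rule splits by letter class: vowels +2, consonants +12.
For dozen: d(cons)+12=p, o(vowel)+2=q, z(cons)+12=l, e(vowel)+2=g, n(cons)+12=z.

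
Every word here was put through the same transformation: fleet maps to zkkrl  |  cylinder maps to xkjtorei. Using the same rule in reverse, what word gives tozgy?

The output letters match the input read backwards, each shifted +6: fleet reversed is teelf. Two steps: reverse the string, then apply a Caesar shift of +6.
Reversing it on tozgy: shift back: t−6=n, o−6=i, z−6=t, g−6=a, y−6=s → nitas; then reverse → satin.

satin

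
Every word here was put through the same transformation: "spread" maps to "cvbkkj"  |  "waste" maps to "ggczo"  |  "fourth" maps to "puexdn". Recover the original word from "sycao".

Shifts by position in spread: pos 0: s→c (+10), pos 1: p→v (+6), pos 2: r→b (+10), pos 3: e→k (+6) — repeating every 2. It's a Vigenère-style cipher with numeric key [10,6]: position i shifts by key[i mod 2].
Decoding sycao: s−10=i, y−6=s, c−10=s, a−6=u, o−10=e.

issue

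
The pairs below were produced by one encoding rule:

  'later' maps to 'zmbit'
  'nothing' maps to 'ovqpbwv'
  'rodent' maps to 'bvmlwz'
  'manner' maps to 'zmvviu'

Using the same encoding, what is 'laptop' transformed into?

The output letters match the input read backwards, each shifted +8: later reversed is retal. Read the word backwards and shift each letter +8.
Applying it to laptop: reverse → potpal; then shift: p+8=x, o+8=w, t+8=b, p+8=x, a+8=i, l+8=t.

xwbxit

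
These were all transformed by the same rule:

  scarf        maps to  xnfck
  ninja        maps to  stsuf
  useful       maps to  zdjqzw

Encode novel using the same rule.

szapq

Shifts by position in scarf: pos 0: s→x (+5), pos 1: c→n (+11), pos 2: a→f (+5), pos 3: r→c (+11) — repeating every 2. The shifts repeat in a cycle of length 2: positions 0,1,… shift by +5, +11, then the pattern repeats.
On novel: n+5=s, o+11=z, v+5=a, e+11=p, l+5=q.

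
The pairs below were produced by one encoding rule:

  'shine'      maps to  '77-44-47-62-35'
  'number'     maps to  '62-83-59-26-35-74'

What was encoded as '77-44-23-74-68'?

With a=1..z=26, the number is 3·pos + 20.
Decoding 77-44-23-74-68: 77→(77−20)÷3=19=s, 44→(44−20)÷3=8=h, 23→(23−20)÷3=1=a, 74→(74−20)÷3=18=r, 68→(68−20)÷3=16=p.

sharp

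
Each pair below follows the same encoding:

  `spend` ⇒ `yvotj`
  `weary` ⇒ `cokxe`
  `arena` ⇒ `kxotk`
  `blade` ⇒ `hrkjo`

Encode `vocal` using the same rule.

Two shifts are in play — +10 for a/e/i/o/u, +6 for every other letter.
On vocal: v(cons)+6=b, o(vowel)+10=y, c(cons)+6=i, a(vowel)+10=k, l(cons)+6=r.

byikr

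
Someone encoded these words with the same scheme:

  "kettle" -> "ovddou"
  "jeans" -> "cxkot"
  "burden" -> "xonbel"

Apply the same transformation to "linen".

The word is reversed, then every letter is shifted forward by 10.
Applying it to linen: reverse → nenil; then shift: n+10=x, e+10=o, n+10=x, i+10=s, l+10=v.

xoxsv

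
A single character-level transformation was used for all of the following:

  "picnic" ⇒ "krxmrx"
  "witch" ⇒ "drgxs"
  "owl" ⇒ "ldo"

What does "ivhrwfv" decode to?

Each pair mirrors across the alphabet (p↔k, i↔r, c↔x): positions sum to 25. Letters are reflected about the middle of the alphabet (position → 25−position): Atbash.
Undoing it on ivhrwfv: i↔r, v↔e, h↔s, r↔i, w↔d, f↔u, v↔e.

residue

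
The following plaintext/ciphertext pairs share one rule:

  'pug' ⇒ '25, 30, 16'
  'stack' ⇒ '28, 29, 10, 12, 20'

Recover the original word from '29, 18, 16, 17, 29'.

p is letter #16 and maps to 25: an offset of 9. Each letter is replaced by its alphabet position (a=1..z=26) + 9.
Undoing it on 29, 18, 16, 17, 29: 29→(29−9)÷1=20=t, 18→(18−9)÷1=9=i, 16→(16−9)÷1=7=g, 17→(17−9)÷1=8=h, 29→(29−9)÷1=20=t.

tight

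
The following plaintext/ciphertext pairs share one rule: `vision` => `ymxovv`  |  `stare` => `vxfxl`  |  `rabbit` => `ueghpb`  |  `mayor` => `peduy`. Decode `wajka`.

tweet

Each letter shifts forward by (position + 3), i.e. 3, 4, 5, … — the shift grows by one for each successive letter.
Decoding wajka: w−3=t, a−4=w, j−5=e, k−6=e, a−7=t.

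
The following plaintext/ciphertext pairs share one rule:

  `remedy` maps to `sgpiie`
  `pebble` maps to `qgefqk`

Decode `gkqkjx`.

In remedy: r→s is +1, e→g is +2, m→p is +3, e→i is +4 — the shift increases by 1 each position. Letter i (0-indexed) is shifted by i+1, so successive shifts are 1, 2, 3, ….
Undoing it on gkqkjx: g−1=f, k−2=i, q−3=n, k−4=g, j−5=e, x−6=r.

finger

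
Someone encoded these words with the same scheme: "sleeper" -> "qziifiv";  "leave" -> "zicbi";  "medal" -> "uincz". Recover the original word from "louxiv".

s(18)→q(16) and l(11)→z(25) fit y≡21x+2 (mod 26); the inverse of 21 mod 26 is 5. This is an affine cipher: with a=0,…,z=25, each position x becomes (21x+2) mod 26.
Decoding louxiv: l(11)→5·(11−2)≡19=t; o(14)→5·(14−2)≡8=i; u(20)→5·(20−2)≡12=m; x(23)→5·(23−2)≡1=b; i(8)→5·(8−2)≡4=e; v(21)→5·(21−2)≡17=r (all mod 26).

timber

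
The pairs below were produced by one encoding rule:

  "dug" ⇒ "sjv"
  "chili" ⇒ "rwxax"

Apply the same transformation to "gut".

Compare letters: d→s is +15, u→j is +15, g→v is +15 — a constant shift. Every letter moves 15 places later in the alphabet, wrapping around z→a.
Applying it to gut: g+15=v, u+15=j, t+15=i.

vji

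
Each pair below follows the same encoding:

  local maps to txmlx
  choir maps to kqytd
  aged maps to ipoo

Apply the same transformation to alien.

iuspz

In local: l→t is +8, o→x is +9, c→m is +10, a→l is +11 — the shift increases by 1 each position. The shift increases by 1 at each position, starting from +8: 8, 9, 10, ….
Applying it to alien: a+8=i, l+9=u, i+10=s, e+11=p, n+12=z.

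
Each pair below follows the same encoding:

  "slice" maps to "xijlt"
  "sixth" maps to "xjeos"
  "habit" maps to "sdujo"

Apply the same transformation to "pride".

ygjct

Treating letters as 0–25, the rule is x ↦ 17x + 3 (mod 26).
For pride: p(15)→17·15+3≡24=y; r(17)→17·17+3≡6=g; i(8)→17·8+3≡9=j; d(3)→17·3+3≡2=c; e(4)→17·4+3≡19=t (all mod 26).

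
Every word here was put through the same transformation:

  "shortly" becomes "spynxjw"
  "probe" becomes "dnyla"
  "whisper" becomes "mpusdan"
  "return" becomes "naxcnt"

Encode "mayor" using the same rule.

s(18)→s(18) and h(7)→p(15) fit y≡5x+6 (mod 26); the inverse of 5 mod 26 is 21. Each letter's alphabet position (a=0..z=25) is mapped through 5·x+6 mod 26 — an affine cipher.
On mayor: m(12)→5·12+6≡14=o; a(0)→5·0+6≡6=g; y(24)→5·24+6≡22=w; o(14)→5·14+6≡24=y; r(17)→5·17+6≡13=n (all mod 26).

ogwyn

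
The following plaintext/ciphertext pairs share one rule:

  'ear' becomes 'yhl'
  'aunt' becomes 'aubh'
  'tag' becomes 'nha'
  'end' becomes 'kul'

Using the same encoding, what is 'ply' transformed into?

fsw

Read the word backwards and shift each letter +7.
Applying it to ply: reverse → ylp; then shift: y+7=f, l+7=s, p+7=w.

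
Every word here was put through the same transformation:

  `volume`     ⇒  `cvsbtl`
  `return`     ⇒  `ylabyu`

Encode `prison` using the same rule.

Compare letters: v→c is +7, o→v is +7, l→s is +7 — a constant shift. Every letter moves 7 places later in the alphabet, wrapping around z→a.
For prison: p+7=w, r+7=y, i+7=p, s+7=z, o+7=v, n+7=u.

wypzvu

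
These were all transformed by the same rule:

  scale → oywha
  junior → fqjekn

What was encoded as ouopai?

Compare letters: s→o is +22, c→y is +22, a→w is +22 — a constant shift. It's a constant shift of +22 (ROT22).
Decoding ouopai: o−22=s, u−22=y, o−22=s, p−22=t, a−22=e, i−22=m.

system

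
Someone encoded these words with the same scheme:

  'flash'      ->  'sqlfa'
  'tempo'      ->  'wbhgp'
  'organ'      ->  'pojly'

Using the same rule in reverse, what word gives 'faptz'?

Each letter's alphabet position (a=0..z=25) is mapped through 17·x+11 mod 26 — an affine cipher.
Undoing it on faptz: f(5)→23·(5−11)≡18=s; a(0)→23·(0−11)≡7=h; p(15)→23·(15−11)≡14=o; t(19)→23·(19−11)≡2=c; z(25)→23·(25−11)≡10=k (all mod 26).

shock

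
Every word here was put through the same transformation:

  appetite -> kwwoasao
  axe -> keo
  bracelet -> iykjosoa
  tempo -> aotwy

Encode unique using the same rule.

eusxeo

The rule splits by letter class: vowels +10, consonants +7.
For unique: u(vowel)+10=e, n(cons)+7=u, i(vowel)+10=s, q(cons)+7=x, u(vowel)+10=e, e(vowel)+10=o.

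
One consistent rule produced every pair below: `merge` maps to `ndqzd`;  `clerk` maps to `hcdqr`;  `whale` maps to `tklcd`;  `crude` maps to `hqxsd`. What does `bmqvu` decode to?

strip

m(12)→n(13) and e(4)→d(3) fit y≡11x+11 (mod 26); the inverse of 11 mod 26 is 19. Treating letters as 0–25, the rule is x ↦ 11x + 11 (mod 26).
Decoding bmqvu: b(1)→19·(1−11)≡18=s; m(12)→19·(12−11)≡19=t; q(16)→19·(16−11)≡17=r; v(21)→19·(21−11)≡8=i; u(20)→19·(20−11)≡15=p (all mod 26).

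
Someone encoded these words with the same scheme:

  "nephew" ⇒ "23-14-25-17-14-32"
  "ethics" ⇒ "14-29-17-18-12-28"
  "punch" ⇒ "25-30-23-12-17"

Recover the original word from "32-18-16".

wig

n is letter #14 and maps to 23: an offset of 9. The number is (letter's place in the alphabet, a=1) + 9.
Undoing it on 32-18-16: 32→(32−9)÷1=23=w, 18→(18−9)÷1=9=i, 16→(16−9)÷1=7=g.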